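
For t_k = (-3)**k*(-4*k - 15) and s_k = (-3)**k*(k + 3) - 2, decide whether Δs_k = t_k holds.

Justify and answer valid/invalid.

Valid: the claim telescopes to t_k.

s_(k+1) = (-3)**(k + 1)*(k + 4) - 2
s_(k+1) − s_k = (-3)**k*(-4*k - 15)
(s_(k+1) − s_k) − t_k = 0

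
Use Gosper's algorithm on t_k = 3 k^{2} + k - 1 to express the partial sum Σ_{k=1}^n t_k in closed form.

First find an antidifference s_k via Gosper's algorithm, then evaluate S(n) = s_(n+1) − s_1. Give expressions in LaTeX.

S(n) = n^{2} \left(n + 2\right)

r(k) = (k + 3*(k + 1)**2)/(3*k**2 + k - 1) after simplifying.
So A=1 and B=1, with C=k**2 + k/3 - 1/3.
Solve (1)·f(k+1) − (1)·f(k) = k**2 + k/3 - 1/3.
d = 3 from the (0,0,2) case.
Solving with deg f ≤ 3: f(k) = k*(k**2 - k - 1)/3.
Then R = B(k−1)f/C = k*(k**2 - k - 1)/(3*k**2 + k - 1), so s_k = R(k)·t_k = k*(k**2 - k - 1).
Verify: 3*k**2 + k - 1 matches t_k.
Telescope: S(n) = s_(n+1) − s_(1) = n**3 + 2*n**2 - 1 − (-1) = n**2*(n + 2).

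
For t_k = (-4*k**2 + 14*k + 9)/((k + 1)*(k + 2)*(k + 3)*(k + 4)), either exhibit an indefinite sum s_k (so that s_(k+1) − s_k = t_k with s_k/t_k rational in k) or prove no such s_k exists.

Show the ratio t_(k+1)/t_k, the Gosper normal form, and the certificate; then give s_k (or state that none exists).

Step 1: r(k) = (k + 1)*(14*k - 4*(k + 1)**2 + 23)/((k + 5)*(-4*k**2 + 14*k + 9)).
So A=k + 1 and B=k + 5, with C=k**2 - 7*k/2 - 9/4.
Key eq: (k + 1)·f(k+1) = (k + 4)·f(k) + (k**2 - 7*k/2 - 9/4).
deg f ≤ 3 (via 1,1,2).
A polynomial solution: f(k) = -k*(k**2 + 18*k + 8)/12.
R(k) = B(k−1)·f(k)/C(k) = -k*(k + 4)*(k**2 + 18*k + 8)/(3*(4*k**2 - 14*k - 9)); s_k = R·t_k = k*(k**2 + 18*k + 8)/(3*(k + 1)*(k + 2)*(k + 3)).
s_(k+1) − s_k = (-4*k**2 + 14*k + 9)/(k**4 + 10*k**3 + 35*k**2 + 50*k + 24) = t_k.

s_k = k*(k**2 + 18*k + 8)/(3*(k + 1)*(k + 2)*(k + 3))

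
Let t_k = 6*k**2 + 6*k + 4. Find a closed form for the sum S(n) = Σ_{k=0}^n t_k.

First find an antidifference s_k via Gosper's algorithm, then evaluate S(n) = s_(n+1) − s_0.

r(k) = (3*k**2 + 9*k + 8)/(3*k**2 + 3*k + 2) after simplifying.
Normal form (A,B,C) = (1, 1, k**2 + k + 2/3).
Key eq: (1)·f(k+1) = (1)·f(k) + (k**2 + k + 2/3).
Bound: deg f ≤ 3.
Solving with deg f ≤ 3: f(k) = k*(k**2 + 1)/3.
Certificate R = B(k−1)f/C = k*(k**2 + 1)/(3*k**2 + 3*k + 2) gives s_k = 2*k*(k**2 + 1).
Verify: 6*k**2 + 6*k + 4 matches t_k.
s_(n+1) = 2*n**3 + 6*n**2 + 8*n + 4 and s_(0) = 0, so S(n) = 2*n**3 + 6*n**2 + 8*n + 4.

S(n) = 2*n**3 + 6*n**2 + 8*n + 4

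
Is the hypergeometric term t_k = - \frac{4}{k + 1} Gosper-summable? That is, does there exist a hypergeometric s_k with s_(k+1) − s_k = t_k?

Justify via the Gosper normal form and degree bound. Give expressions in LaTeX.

Step 1: r(k) = (k + 1)/(k + 2).
So A=k + 1 and B=k + 2, with C=1.
Need (k + 1)·f(k+1) − (k + 1)·f(k) = 1.
Degrees (1,1,0) ⇒ d ≤ 0.
Generic f = c0 gives residual -1; -1 = 0 cannot hold, so t_k is not Gosper-summable.

No; the coefficient equations for f are inconsistent.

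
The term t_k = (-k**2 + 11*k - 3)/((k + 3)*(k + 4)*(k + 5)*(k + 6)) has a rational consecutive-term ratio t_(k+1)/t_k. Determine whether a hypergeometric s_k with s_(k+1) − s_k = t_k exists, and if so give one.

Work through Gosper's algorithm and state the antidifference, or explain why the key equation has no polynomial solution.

s_k = k*(k - 2)/((k + 3)*(k + 4)*(k + 5))

r(k) = -(k + 3)*(11*k - (k + 1)**2 + 8)/((k + 7)*(k**2 - 11*k + 3)) after simplifying.
A = k + 3, B = k + 7, C = k**2 - 11*k + 3.
f must satisfy (k + 3)·f(k+1) − (k + 6)·f(k) = k**2 - 11*k + 3.
Degrees (1,1,2) ⇒ d ≤ 3.
Solving with deg f ≤ 3: f(k) = -k*(k - 2).
R(k) = B(k−1)·f(k)/C(k) = -k*(k - 2)*(k + 6)/(k**2 - 11*k + 3); s_k = R·t_k = k*(k - 2)/((k + 3)*(k + 4)*(k + 5)).
s_(k+1) − s_k = (-k**2 + 11*k - 3)/(k**4 + 18*k**3 + 119*k**2 + 342*k + 360) = t_k.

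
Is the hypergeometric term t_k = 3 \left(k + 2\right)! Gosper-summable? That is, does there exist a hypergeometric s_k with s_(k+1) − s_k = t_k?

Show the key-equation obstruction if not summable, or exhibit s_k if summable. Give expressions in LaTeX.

Ratio r(k) = k + 3.
A = k + 3, B = 1, C = 1.
f must satisfy (k + 3)·f(k+1) − (1)·f(k) = 1.
deg f ≤ -1 (via 1,0,0).
Negative degree bound (-1): no f exists, t_k not Gosper-summable.

No; the degree bound rules out any f.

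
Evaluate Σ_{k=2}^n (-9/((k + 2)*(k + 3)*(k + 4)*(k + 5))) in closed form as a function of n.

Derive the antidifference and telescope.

S(n) = (-n**3 - 12*n**2 - 47*n + 60)/(40*(n**3 + 12*n**2 + 47*n + 60))

Ratio r(k) = (k + 2)/(k + 6).
So A=k + 2 and B=k + 6, with C=1.
Key eq: (k + 2)·f(k+1) = (k + 5)·f(k) + (1).
Degrees (1,1,0) ⇒ d ≤ 3.
Coefficient equations give f(k) = k*(k**2 + 9*k + 26)/72.
Then R = B(k−1)f/C = k*(k + 5)*(k**2 + 9*k + 26)/72, so s_k = R(k)·t_k = k*(-k**2 - 9*k - 26)/(8*(k + 2)*(k + 3)*(k + 4)).
Check: Δs_k = -9/(k**4 + 14*k**3 + 71*k**2 + 154*k + 120). ✓
s_(n+1) = (-n**3 - 12*n**2 - 47*n - 36)/(8*(n**3 + 12*n**2 + 47*n + 60)) and s_(2) = -1/10, so S(n) = (-n**3 - 12*n**2 - 47*n + 60)/(40*(n**3 + 12*n**2 + 47*n + 60)).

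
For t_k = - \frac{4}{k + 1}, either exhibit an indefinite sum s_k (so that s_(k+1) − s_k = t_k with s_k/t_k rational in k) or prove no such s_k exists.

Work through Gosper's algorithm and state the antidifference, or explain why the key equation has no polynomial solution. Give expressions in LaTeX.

none — t_k is not Gosper-summable

r(k) = (k + 1)/(k + 2) after simplifying.
A = k + 1, B = k + 2, C = 1.
Key eq: (k + 1)·f(k+1) = (k + 1)·f(k) + (1).
From deg A=1, deg B=1, deg C=0: d=0.
Write f(k) = c0. Then LHS − RHS = -1, requiring -1 = 0: contradictory. No certificate.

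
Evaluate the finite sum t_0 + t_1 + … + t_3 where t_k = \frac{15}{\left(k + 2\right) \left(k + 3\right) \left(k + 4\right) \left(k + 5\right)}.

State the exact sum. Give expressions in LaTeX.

Σ = 65/336

t_(k+1)/t_k = (k + 2)/(k + 6).
So A=k + 2 and B=k + 6, with C=1.
f must satisfy (k + 2)·f(k+1) − (k + 5)·f(k) = 1.
d = 3 from the (1,1,0) case.
Match coefficients ⇒ f(k) = k*(k**2 + 9*k + 26)/72.
Certificate R = B(k−1)f/C = k*(k + 5)*(k**2 + 9*k + 26)/72 gives s_k = 5*k*(k**2 + 9*k + 26)/(24*(k + 2)*(k + 3)*(k + 4)).
Check: Δs_k = 15/(k**4 + 14*k**3 + 71*k**2 + 154*k + 120). ✓
Telescoping: Σ = s_(4) − s_(0) = 65/336 − (0) = 65/336.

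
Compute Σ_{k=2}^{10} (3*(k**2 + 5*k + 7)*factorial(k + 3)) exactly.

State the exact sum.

Σ = 3138418482120

The ratio is (k + 4)*(5*k + (k + 1)**2 + 12)/(k**2 + 5*k + 7).
Gosper form: A/B · C(k+1)/C(k) with A=k + 4, B=1, C=k**2 + 5*k + 7.
Key eq: (k + 4)·f(k+1) = (1)·f(k) + (k**2 + 5*k + 7).
d = 1 from the (1,0,2) case.
A polynomial solution: f(k) = k + 1.
R(k) = B(k−1)·f(k)/C(k) = (k + 1)/(k**2 + 5*k + 7); s_k = R·t_k = 3*(k + 1)*factorial(k + 3).
Δs = 3*(k**2 + 5*k + 7)*factorial(k + 3), as required.
Σ_(k=2)^(10) t_k = s_(11) − s_(2) = 3138418483200 − (1080) = 3138418482120.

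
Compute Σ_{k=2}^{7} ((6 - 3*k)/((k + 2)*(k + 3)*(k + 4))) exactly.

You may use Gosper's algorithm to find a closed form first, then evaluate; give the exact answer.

Σ = -9/110

Ratio r(k) = (k - 1)*(k + 2)/((k - 2)*(k + 5)).
Take A(k)=k + 2, B(k)=k + 5, C(k)=k - 2.
Solve (k + 2)·f(k+1) − (k + 4)·f(k) = k - 2.
d = 2 from the (1,1,1) case.
A polynomial solution: f(k) = -k.
Then R = B(k−1)f/C = -k*(k + 4)/(k - 2), so s_k = R(k)·t_k = 3*k/((k + 2)*(k + 3)).
Check: Δs_k = 3*(2 - k)/(k**3 + 9*k**2 + 26*k + 24). ✓
Evaluate s at k=8 and k=2: 12/55 and 3/10; difference -9/110.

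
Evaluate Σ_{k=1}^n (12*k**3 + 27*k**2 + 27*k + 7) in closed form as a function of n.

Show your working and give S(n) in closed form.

Ratio r(k) = (12*k**3 + 63*k**2 + 117*k + 73)/(12*k**3 + 27*k**2 + 27*k + 7).
Normal form (A,B,C) = (1, 1, k**3 + 9*k**2/4 + 9*k/4 + 7/12).
Solve (1)·f(k+1) − (1)·f(k) = k**3 + 9*k**2/4 + 9*k/4 + 7/12.
Bound: deg f ≤ 4.
Solve for f: f(k) = k*(3*k**3 + 3*k**2 + 3*k - 2)/12 (degree 4 ≤ 4).
Then R = B(k−1)f/C = k*(3*k**3 + 3*k**2 + 3*k - 2)/(12*k**3 + 27*k**2 + 27*k + 7), so s_k = R(k)·t_k = k*(3*k**3 + 3*k**2 + 3*k - 2).
s_(k+1) − s_k = 12*k**3 + 27*k**2 + 27*k + 7 = t_k.
Σ_(k=1)^n t_k = s_(n+1) − s_(1) = (3*n**4 + 15*n**3 + 30*n**2 + 25*n + 7) − (7), i.e. n*(3*n**3 + 15*n**2 + 30*n + 25).

S(n) = n*(3*n**3 + 15*n**2 + 30*n + 25)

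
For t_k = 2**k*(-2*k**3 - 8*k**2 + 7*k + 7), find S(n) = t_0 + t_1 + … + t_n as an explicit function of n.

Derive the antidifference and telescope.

Compute t_(k+1)/t_k: get 2*(2*k**3 + 14*k**2 + 15*k - 4)/(2*k**3 + 8*k**2 - 7*k - 7).
So A=2 and B=1, with C=k**3 + 4*k**2 - 7*k/2 - 7/2.
Need (2)·f(k+1) − (1)·f(k) = k**3 + 4*k**2 - 7*k/2 - 7/2.
d = 3 from the (0,0,3) case.
Solve for f: f(k) = (k + 1)*(2*k**2 - 6*k + 3)/2 (degree 3 ≤ 3).
R(k) = B(k−1)·f(k)/C(k) = (k + 1)*(2*k**2 - 6*k + 3)/(2*k**3 + 8*k**2 - 7*k - 7); s_k = R·t_k = 2**k*(-2*k**3 + 4*k**2 + 3*k - 3).
Δs = 2**k*(-2*k**3 - 8*k**2 + 7*k + 7), as required.
Σ_(k=0)^n t_k = s_(n+1) − s_(0) = (2**(n + 1)*(-2*n**3 - 2*n**2 + 5*n + 2)) − (-3), i.e. -4*2**n*n**3 - 4*2**n*n**2 + 10*2**n*n + 4*2**n + 3.

S(n) = -4*2**n*n**3 - 4*2**n*n**2 + 10*2**n*n + 4*2**n + 3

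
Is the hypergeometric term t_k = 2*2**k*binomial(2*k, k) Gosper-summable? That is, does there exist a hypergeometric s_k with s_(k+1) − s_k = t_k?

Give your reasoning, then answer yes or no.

No — negative degree bound, so no certificate f.

The ratio is 4*(2*k + 1)/(k + 1).
Gosper form: A/B · C(k+1)/C(k) with A=8*k + 4, B=k + 1, C=1.
Solve (8*k + 4)·f(k+1) − (k)·f(k) = 1.
d = -1 from the (1,1,0) case.
d = -1 < 0 ⇒ no nonzero polynomial f; not summable.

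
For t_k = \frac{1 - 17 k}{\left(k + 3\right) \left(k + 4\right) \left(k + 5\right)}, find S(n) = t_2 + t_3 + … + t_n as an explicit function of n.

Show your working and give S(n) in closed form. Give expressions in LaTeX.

S(n) = \frac{- 59 n^{2} - 21 n + 80}{30 \left(n^{2} + 9 n + 20\right)}

The ratio is (k + 3)*(17*k + 16)/((k + 6)*(17*k - 1)).
A = k + 3, B = k + 6, C = k - 1/17.
f must satisfy (k + 3)·f(k+1) − (k + 5)·f(k) = k - 1/17.
Degrees (1,1,1) ⇒ d ≤ 2.
A polynomial solution: f(k) = k*(25*k - 29)/204.
Then R = B(k−1)f/C = k*(k + 5)*(25*k - 29)/(12*(17*k - 1)), so s_k = R(k)·t_k = k*(29 - 25*k)/(12*(k + 3)*(k + 4)).
Δs = (1 - 17*k)/(k**3 + 12*k**2 + 47*k + 60), as required.
Σ_(k=2)^n t_k = s_(n+1) − s_(2) = ((-25*n**2 - 21*n + 4)/(12*(n**2 + 9*n + 20))) − (-7/60), i.e. (-59*n**2 - 21*n + 80)/(30*(n**2 + 9*n + 20)).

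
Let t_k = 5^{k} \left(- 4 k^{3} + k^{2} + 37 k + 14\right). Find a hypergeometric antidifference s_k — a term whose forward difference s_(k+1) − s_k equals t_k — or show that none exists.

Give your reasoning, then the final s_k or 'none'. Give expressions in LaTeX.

Ratio r(k) = 5*(4*k**3 + 11*k**2 - 27*k - 48)/(4*k**3 - k**2 - 37*k - 14).
So A=5 and B=1, with C=k**3 - k**2/4 - 37*k/4 - 7/2.
Need (5)·f(k+1) − (1)·f(k) = k**3 - k**2/4 - 37*k/4 - 7/2.
Degrees (0,0,3) ⇒ d ≤ 3.
A polynomial solution: f(k) = (k**3 - 4*k**2 - 3*k + 4)/4.
Then R = B(k−1)f/C = (k**3 - 4*k**2 - 3*k + 4)/(4*k**3 - k**2 - 37*k - 14), so s_k = R(k)·t_k = 5**k*(-k**3 + 4*k**2 + 3*k - 4).
Verify: 5**k*(-4*k**3 + k**2 + 37*k + 14) matches t_k.

s_k = 5^{k} \left(- k^{3} + 4 k^{2} + 3 k - 4\right)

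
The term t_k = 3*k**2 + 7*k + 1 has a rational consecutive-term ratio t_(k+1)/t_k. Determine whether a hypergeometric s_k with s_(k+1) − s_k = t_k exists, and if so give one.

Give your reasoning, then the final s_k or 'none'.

Ratio r(k) = (3*k**2 + 13*k + 11)/(3*k**2 + 7*k + 1).
Gosper form: A/B · C(k+1)/C(k) with A=1, B=1, C=k**2 + 7*k/3 + 1/3.
Key eq: (1)·f(k+1) = (1)·f(k) + (k**2 + 7*k/3 + 1/3).
Bound: deg f ≤ 3.
Solve for f: f(k) = k*(k**2 + 2*k - 2)/3 (degree 3 ≤ 3).
R(k) = B(k−1)·f(k)/C(k) = k*(k**2 + 2*k - 2)/(3*k**2 + 7*k + 1); s_k = R·t_k = k*(k**2 + 2*k - 2).
s_(k+1) − s_k = 3*k**2 + 7*k + 1 = t_k.

s_k = k*(k**2 + 2*k - 2)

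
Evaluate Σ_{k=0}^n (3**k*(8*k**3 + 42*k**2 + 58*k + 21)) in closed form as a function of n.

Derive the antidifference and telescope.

S(n) = 12*3**n*n**3 + 45*3**n*n**2 + 60*3**n*n + 18*3**n + 3

Compute t_(k+1)/t_k: get 3*(8*k**3 + 66*k**2 + 166*k + 129)/(8*k**3 + 42*k**2 + 58*k + 21).
Normal form (A,B,C) = (3, 1, k**3 + 21*k**2/4 + 29*k/4 + 21/8).
Need (3)·f(k+1) − (1)·f(k) = k**3 + 21*k**2/4 + 29*k/4 + 21/8.
deg f ≤ 3 (via 0,0,3).
A polynomial solution: f(k) = (4*k**3 + 3*k**2 + 2*k - 3)/8.
Then R = B(k−1)f/C = (4*k**3 + 3*k**2 + 2*k - 3)/(8*k**3 + 42*k**2 + 58*k + 21), so s_k = R(k)·t_k = 3**k*(4*k**3 + 3*k**2 + 2*k - 3).
Verify: 3**k*(8*k**3 + 42*k**2 + 58*k + 21) matches t_k.
Σ_(k=0)^n t_k = s_(n+1) − s_(0) = (3**(n + 1)*(4*n**3 + 15*n**2 + 20*n + 6)) − (-3), i.e. 12*3**n*n**3 + 45*3**n*n**2 + 60*3**n*n + 18*3**n + 3.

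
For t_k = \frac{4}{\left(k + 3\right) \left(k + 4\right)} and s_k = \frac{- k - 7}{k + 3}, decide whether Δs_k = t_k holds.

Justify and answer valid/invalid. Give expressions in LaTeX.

s_(k+1) = (-k - 8)/(k + 4)
s_(k+1) − s_k = 4/(k**2 + 7*k + 12)
(s_(k+1) − s_k) − t_k = 0

valid (s_(k+1) − s_k reduces to t_k)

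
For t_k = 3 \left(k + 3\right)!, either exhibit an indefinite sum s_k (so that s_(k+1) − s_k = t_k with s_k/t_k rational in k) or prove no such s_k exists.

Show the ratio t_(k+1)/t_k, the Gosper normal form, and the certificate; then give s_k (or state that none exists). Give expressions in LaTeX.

none — t_k is not Gosper-summable

r(k) = k + 4 after simplifying.
Take A(k)=k + 4, B(k)=1, C(k)=1.
Set up (k + 4)·f(k+1) − (1)·f(k) − (1) = 0.
d = -1 from the (1,0,0) case.
Negative degree bound (-1): no f exists, t_k not Gosper-summable.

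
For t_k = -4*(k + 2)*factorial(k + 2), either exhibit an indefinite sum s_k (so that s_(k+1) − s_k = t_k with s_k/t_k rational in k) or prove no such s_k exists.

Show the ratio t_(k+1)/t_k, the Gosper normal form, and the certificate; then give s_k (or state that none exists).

Compute t_(k+1)/t_k: get (k + 3)**2/(k + 2).
Normal form (A,B,C) = (k + 3, 1, k + 2).
Solve (k + 3)·f(k+1) − (1)·f(k) = k + 2.
Degrees (1,0,1) ⇒ d ≤ 0.
Solving with deg f ≤ 0: f(k) = 1.
Then R = B(k−1)f/C = 1/(k + 2), so s_k = R(k)·t_k = -4*factorial(k + 2).
Δs = -4*(k + 2)*factorial(k + 2), as required.

s_k = -4*factorial(k + 2)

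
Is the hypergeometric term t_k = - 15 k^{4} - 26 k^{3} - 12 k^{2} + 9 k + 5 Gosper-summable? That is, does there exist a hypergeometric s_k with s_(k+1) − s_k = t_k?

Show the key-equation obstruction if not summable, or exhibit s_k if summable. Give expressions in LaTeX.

Step 1: r(k) = (15*k**4 + 86*k**3 + 180*k**2 + 153*k + 39)/(15*k**4 + 26*k**3 + 12*k**2 - 9*k - 5).
A = 1, B = 1, C = k**4 + 26*k**3/15 + 4*k**2/5 - 3*k/5 - 1/3.
Set up (1)·f(k+1) − (1)·f(k) − (k**4 + 26*k**3/15 + 4*k**2/5 - 3*k/5 - 1/3) = 0.
Bound: deg f ≤ 5.
Coefficient equations give f(k) = k*(3*k**4 - k**3 - 4*k**2 - 4*k + 1)/15.
R(k) = B(k−1)·f(k)/C(k) = k*(3*k**4 - k**3 - 4*k**2 - 4*k + 1)/(15*k**4 + 26*k**3 + 12*k**2 - 9*k - 5); s_k = R·t_k = k*(-3*k**4 + k**3 + 4*k**2 + 4*k - 1).
Verify: -15*k**4 - 26*k**3 - 12*k**2 + 9*k + 5 matches t_k.

Yes. s_k = k \left(- 3 k^{4} + k^{3} + 4 k^{2} + 4 k - 1\right).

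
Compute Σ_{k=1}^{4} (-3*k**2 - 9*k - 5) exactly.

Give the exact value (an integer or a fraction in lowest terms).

Σ = -200

t_(k+1)/t_k = (3*k**2 + 15*k + 17)/(3*k**2 + 9*k + 5).
A = 1, B = 1, C = k**2 + 3*k + 5/3.
Key eq: (1)·f(k+1) = (1)·f(k) + (k**2 + 3*k + 5/3).
deg f ≤ 3 (via 0,0,2).
Solving with deg f ≤ 3: f(k) = k*(k**2 + 3*k + 1)/3.
Certificate R = B(k−1)f/C = k*(k**2 + 3*k + 1)/(3*k**2 + 9*k + 5) gives s_k = k*(-k**2 - 3*k - 1).
Verify: -3*k**2 - 9*k - 5 matches t_k.
Telescoping: Σ = s_(5) − s_(1) = -205 − (-5) = -200.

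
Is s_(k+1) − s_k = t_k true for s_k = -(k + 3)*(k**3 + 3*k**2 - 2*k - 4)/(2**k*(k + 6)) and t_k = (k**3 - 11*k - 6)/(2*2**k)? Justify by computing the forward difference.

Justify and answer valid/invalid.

s_(k+1) = (-k**4 - 10*k**3 - 31*k**2 - 26*k + 8)/(2*2**k*(k + 7))
s_(k+1) − s_k = (k**5 + 10*k**4 + 7*k**3 - 134*k**2 - 312*k - 120)/(2*2**k*(k**2 + 13*k + 42))
(s_(k+1) − s_k) − t_k = 3*(-k**4 - 8*k**3 + 5*k**2 + 76*k + 44)/(2*2**k*(k**2 + 13*k + 42))

Invalid: residual 3*(-k**4 - 8*k**3 + 5*k**2 + 76*k + 44)/(2*2**k*(k**2 + 13*k + 42)) ≠ 0.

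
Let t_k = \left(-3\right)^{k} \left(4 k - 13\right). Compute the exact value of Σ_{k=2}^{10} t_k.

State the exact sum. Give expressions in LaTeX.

Step 1: r(k) = 3*(9 - 4*k)/(4*k - 13).
Factor: A=-3; B=1; C=k - 13/4.
f must satisfy (-3)·f(k+1) − (1)·f(k) = k - 13/4.
d = 1 from the (0,0,1) case.
Solving with deg f ≤ 1: f(k) = -(k - 4)/4.
So s_k = (B(k−1)f/C)·t_k = (-(k - 4)/(4*k - 13))·t_k = (-3)**k*(4 - k).
Check: Δs_k = (-3)**k*(4*k - 13). ✓
Sum = s_(11) − s_(2); s_(11) = 1240029, s_(2) = 18 ⇒ 1240011.

Σ = 1240011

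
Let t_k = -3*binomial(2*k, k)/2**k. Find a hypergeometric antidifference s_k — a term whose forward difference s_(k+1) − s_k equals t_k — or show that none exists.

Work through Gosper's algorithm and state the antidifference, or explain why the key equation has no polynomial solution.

no hypergeometric antidifference exists

Compute t_(k+1)/t_k: get (2*k + 1)/(k + 1).
A = 2*k + 1, B = k + 1, C = 1.
Set up (2*k + 1)·f(k+1) − (k)·f(k) − (1) = 0.
Bound: deg f ≤ -1.
Negative degree bound (-1): no f exists, t_k not Gosper-summable.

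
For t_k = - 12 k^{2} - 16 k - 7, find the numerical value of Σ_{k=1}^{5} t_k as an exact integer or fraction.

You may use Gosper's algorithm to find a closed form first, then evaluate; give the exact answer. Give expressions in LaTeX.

Σ = -935

Ratio r(k) = (12*k**2 + 40*k + 35)/(12*k**2 + 16*k + 7).
Take A(k)=1, B(k)=1, C(k)=k**2 + 4*k/3 + 7/12.
Need (1)·f(k+1) − (1)·f(k) = k**2 + 4*k/3 + 7/12.
deg f ≤ 3 (via 0,0,2).
Coefficient equations give f(k) = k*(4*k**2 + 2*k + 1)/12.
Then R = B(k−1)f/C = k*(4*k**2 + 2*k + 1)/(12*k**2 + 16*k + 7), so s_k = R(k)·t_k = k*(-4*k**2 - 2*k - 1).
s_(k+1) − s_k = -12*k**2 - 16*k - 7 = t_k.
Evaluate s at k=6 and k=1: -942 and -7; difference -935.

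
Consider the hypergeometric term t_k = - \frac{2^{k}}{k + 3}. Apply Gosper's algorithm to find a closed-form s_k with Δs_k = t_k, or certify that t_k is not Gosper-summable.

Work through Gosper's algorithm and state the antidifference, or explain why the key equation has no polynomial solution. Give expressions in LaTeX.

no hypergeometric antidifference exists

Step 1: r(k) = 2*(k + 3)/(k + 4).
Normal form (A,B,C) = (2*k + 6, k + 4, 1).
Key eq: (2*k + 6)·f(k+1) = (k + 3)·f(k) + (1).
Degrees (1,1,0) ⇒ d ≤ -1.
d = -1 < 0 ⇒ no nonzero polynomial f; not summable.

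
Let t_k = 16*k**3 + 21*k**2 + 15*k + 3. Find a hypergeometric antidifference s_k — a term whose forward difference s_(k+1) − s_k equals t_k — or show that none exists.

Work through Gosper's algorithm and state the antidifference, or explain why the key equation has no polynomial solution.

s_k = k*(4*k**3 - k**2 + k - 1)

t_(k+1)/t_k = (16*k**3 + 69*k**2 + 105*k + 55)/(16*k**3 + 21*k**2 + 15*k + 3).
Normal form (A,B,C) = (1, 1, k**3 + 21*k**2/16 + 15*k/16 + 3/16).
f must satisfy (1)·f(k+1) − (1)·f(k) = k**3 + 21*k**2/16 + 15*k/16 + 3/16.
deg f ≤ 4 (via 0,0,3).
Match coefficients ⇒ f(k) = k*(4*k**3 - k**2 + k - 1)/16.
Get s_k = R·t_k = k*(4*k**3 - k**2 + k - 1) with R(k) = B(k−1)f(k)/C(k) = k*(4*k**3 - k**2 + k - 1)/(16*k**3 + 21*k**2 + 15*k + 3).
Check: Δs_k = 16*k**3 + 21*k**2 + 15*k + 3. ✓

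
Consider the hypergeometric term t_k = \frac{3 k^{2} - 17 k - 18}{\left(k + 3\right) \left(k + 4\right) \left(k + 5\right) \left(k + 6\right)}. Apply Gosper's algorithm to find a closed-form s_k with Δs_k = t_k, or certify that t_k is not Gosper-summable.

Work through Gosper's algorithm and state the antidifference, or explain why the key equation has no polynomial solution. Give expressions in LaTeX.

s_k = \frac{k \left(- k^{2} - 192 k - 167\right)}{60 \left(k + 3\right) \left(k + 4\right) \left(k + 5\right)}

Compute t_(k+1)/t_k: get (k + 3)*(17*k - 3*(k + 1)**2 + 35)/((k + 7)*(-3*k**2 + 17*k + 18)).
A = k + 3, B = k + 7, C = k**2 - 17*k/3 - 6.
Set up (k + 3)·f(k+1) − (k + 6)·f(k) − (k**2 - 17*k/3 - 6) = 0.
deg f ≤ 3 (via 1,1,2).
Coefficient equations give f(k) = -k*(k**2 + 192*k + 167)/180.
Get s_k = R·t_k = k*(-k**2 - 192*k - 167)/(60*(k + 3)*(k + 4)*(k + 5)) with R(k) = B(k−1)f(k)/C(k) = -k*(k + 6)*(k**2 + 192*k + 167)/(60*(3*k**2 - 17*k - 18)).
s_(k+1) − s_k = (3*k**2 - 17*k - 18)/(k**4 + 18*k**3 + 119*k**2 + 342*k + 360) = t_k.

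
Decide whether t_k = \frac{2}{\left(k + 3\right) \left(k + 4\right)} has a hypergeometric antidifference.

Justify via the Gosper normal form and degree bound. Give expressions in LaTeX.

Yes. s_k = \frac{2 k}{3 \left(k + 3\right)}.

Compute t_(k+1)/t_k: get (k + 3)/(k + 5).
Gosper form: A/B · C(k+1)/C(k) with A=k + 3, B=k + 5, C=1.
f must satisfy (k + 3)·f(k+1) − (k + 4)·f(k) = 1.
deg f ≤ 1 (via 1,1,0).
Match coefficients ⇒ f(k) = k/3.
Get s_k = R·t_k = 2*k/(3*(k + 3)) with R(k) = B(k−1)f(k)/C(k) = k*(k + 4)/3.
s_(k+1) − s_k = 2/(k**2 + 7*k + 12) = t_k.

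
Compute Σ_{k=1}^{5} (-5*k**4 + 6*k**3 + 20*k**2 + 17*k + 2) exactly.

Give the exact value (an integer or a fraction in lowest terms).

r(k) = (5*k**4 + 14*k**3 - 8*k**2 - 55*k - 40)/(5*k**4 - 6*k**3 - 20*k**2 - 17*k - 2) after simplifying.
A = 1, B = 1, C = k**4 - 6*k**3/5 - 4*k**2 - 17*k/5 - 2/5.
f must satisfy (1)·f(k+1) − (1)·f(k) = k**4 - 6*k**3/5 - 4*k**2 - 17*k/5 - 2/5.
deg f ≤ 5 (via 0,0,4).
A polynomial solution: f(k) = k*(k**4 - 4*k**3 - 2*k**2 + 3)/5.
Then R = B(k−1)f/C = k*(k**4 - 4*k**3 - 2*k**2 + 3)/(5*k**4 - 6*k**3 - 20*k**2 - 17*k - 2), so s_k = R(k)·t_k = k*(-k**4 + 4*k**3 + 2*k**2 - 3).
Verify: -5*k**4 + 6*k**3 + 20*k**2 + 17*k + 2 matches t_k.
Sum = s_(6) − s_(1); s_(6) = -2178, s_(1) = 2 ⇒ -2180.

Σ = -2180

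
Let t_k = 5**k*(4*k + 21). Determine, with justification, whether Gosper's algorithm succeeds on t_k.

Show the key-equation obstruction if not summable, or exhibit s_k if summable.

Yes. s_k = 5**k*(k + 4).

The ratio is 5*(4*k + 25)/(4*k + 21).
Take A(k)=5, B(k)=1, C(k)=k + 21/4.
Solve (5)·f(k+1) − (1)·f(k) = k + 21/4.
From deg A=0, deg B=0, deg C=1: d=1.
Coefficient equations give f(k) = (k + 4)/4.
Get s_k = R·t_k = 5**k*(k + 4) with R(k) = B(k−1)f(k)/C(k) = (k + 4)/(4*k + 21).
Check: Δs_k = 5**k*(4*k + 21). ✓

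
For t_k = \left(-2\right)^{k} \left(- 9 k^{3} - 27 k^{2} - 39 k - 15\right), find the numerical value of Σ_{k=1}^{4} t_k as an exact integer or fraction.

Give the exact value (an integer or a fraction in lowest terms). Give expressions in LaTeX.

Ratio r(k) = 2*(-3*k**3 - 18*k**2 - 40*k - 30)/(3*k**3 + 9*k**2 + 13*k + 5).
Normal form (A,B,C) = (-2, 1, k**3 + 3*k**2 + 13*k/3 + 5/3).
Set up (-2)·f(k+1) − (1)·f(k) − (k**3 + 3*k**2 + 13*k/3 + 5/3) = 0.
Bound: deg f ≤ 3.
Solve for f: f(k) = -(3*k**3 + 3*k**2 + 3*k - 1)/9 (degree 3 ≤ 3).
Certificate R = B(k−1)f/C = -(3*k**3 + 3*k**2 + 3*k - 1)/(3*(3*k**3 + 9*k**2 + 13*k + 5)) gives s_k = (-2)**k*(3*k**3 + 3*k**2 + 3*k - 1).
Δs = (-2)**k*(-9*k**3 - 27*k**2 - 39*k - 15), as required.
Evaluate s at k=5 and k=1: -14848 and -16; difference -14832.

Σ = -14832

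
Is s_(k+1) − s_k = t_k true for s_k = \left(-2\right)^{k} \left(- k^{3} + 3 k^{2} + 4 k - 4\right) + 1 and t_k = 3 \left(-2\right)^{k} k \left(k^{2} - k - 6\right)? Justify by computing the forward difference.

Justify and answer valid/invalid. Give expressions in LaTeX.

valid; difference matches t_k

s_(k+1) = (-2)**(k + 1)*(4*k - (k + 1)**3 + 3*(k + 1)**2) + 1
s_(k+1) − s_k = 3*(-2)**k*k*(k**2 - k - 6)
(s_(k+1) − s_k) − t_k = 0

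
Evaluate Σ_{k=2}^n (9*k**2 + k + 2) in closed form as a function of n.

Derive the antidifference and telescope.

Ratio r(k) = (k + 9*(k + 1)**2 + 3)/(9*k**2 + k + 2).
Factor: A=1; B=1; C=k**2 + k/9 + 2/9.
f must satisfy (1)·f(k+1) − (1)·f(k) = k**2 + k/9 + 2/9.
d = 3 from the (0,0,2) case.
Match coefficients ⇒ f(k) = k*(3*k**2 - 4*k + 3)/9.
Get s_k = R·t_k = k*(3*k**2 - 4*k + 3) with R(k) = B(k−1)f(k)/C(k) = k*(3*k**2 - 4*k + 3)/(9*k**2 + k + 2).
s_(k+1) − s_k = 9*k**2 + k + 2 = t_k.
Telescope: S(n) = s_(n+1) − s_(2) = 3*n**3 + 5*n**2 + 4*n + 2 − (14) = 3*n**3 + 5*n**2 + 4*n - 12.

S(n) = 3*n**3 + 5*n**2 + 4*n - 12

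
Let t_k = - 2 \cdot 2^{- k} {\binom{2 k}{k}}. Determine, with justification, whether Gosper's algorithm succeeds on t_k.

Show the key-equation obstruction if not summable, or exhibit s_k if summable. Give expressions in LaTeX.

The ratio is (2*k + 1)/(k + 1).
Gosper form: A/B · C(k+1)/C(k) with A=2*k + 1, B=k + 1, C=1.
Need (2*k + 1)·f(k+1) − (k)·f(k) = 1.
Bound: deg f ≤ -1.
deg f ≤ -1 is impossible — no certificate.

No; the degree bound rules out any f.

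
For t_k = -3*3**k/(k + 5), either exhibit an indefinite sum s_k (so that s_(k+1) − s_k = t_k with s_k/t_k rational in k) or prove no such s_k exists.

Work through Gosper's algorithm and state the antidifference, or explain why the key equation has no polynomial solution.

not Gosper-summable; s_k does not exist

Ratio r(k) = 3*(k + 5)/(k + 6).
Take A(k)=3*k + 15, B(k)=k + 6, C(k)=1.
f must satisfy (3*k + 15)·f(k+1) − (k + 5)·f(k) = 1.
Bound: deg f ≤ -1.
d = -1 < 0 ⇒ no nonzero polynomial f; not summable.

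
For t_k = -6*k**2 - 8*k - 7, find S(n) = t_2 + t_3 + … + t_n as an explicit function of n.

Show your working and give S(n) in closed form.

t_(k+1)/t_k = (6*k**2 + 20*k + 21)/(6*k**2 + 8*k + 7).
So A=1 and B=1, with C=k**2 + 4*k/3 + 7/6.
Set up (1)·f(k+1) − (1)·f(k) − (k**2 + 4*k/3 + 7/6) = 0.
deg f ≤ 3 (via 0,0,2).
Match coefficients ⇒ f(k) = k*(2*k**2 + k + 4)/6.
Certificate R = B(k−1)f/C = k*(2*k**2 + k + 4)/(6*k**2 + 8*k + 7) gives s_k = k*(-2*k**2 - k - 4).
s_(k+1) − s_k = -6*k**2 - 8*k - 7 = t_k.
s_(n+1) = -2*n**3 - 7*n**2 - 12*n - 7 and s_(2) = -28, so S(n) = -2*n**3 - 7*n**2 - 12*n + 21.

S(n) = -2*n**3 - 7*n**2 - 12*n + 21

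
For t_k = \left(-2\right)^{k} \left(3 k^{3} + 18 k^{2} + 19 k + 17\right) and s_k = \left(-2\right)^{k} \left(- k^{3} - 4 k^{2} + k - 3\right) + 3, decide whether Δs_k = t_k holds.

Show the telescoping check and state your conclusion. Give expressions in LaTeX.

s_(k+1) = (-2)**(k + 1)*(k - (k + 1)**3 - 4*(k + 1)**2 - 2) + 3
s_(k+1) − s_k = (-2)**k*(3*k**3 + 18*k**2 + 19*k + 17)
(s_(k+1) − s_k) − t_k = 0

Valid — Δs_k = t_k.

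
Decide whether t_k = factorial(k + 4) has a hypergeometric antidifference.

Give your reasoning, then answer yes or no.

No — key equation has no polynomial f.

Ratio r(k) = k + 5.
Factor: A=k + 5; B=1; C=1.
f must satisfy (k + 5)·f(k+1) − (1)·f(k) = 1.
Degrees (1,0,0) ⇒ d ≤ -1.
deg f ≤ -1 is impossible — no certificate.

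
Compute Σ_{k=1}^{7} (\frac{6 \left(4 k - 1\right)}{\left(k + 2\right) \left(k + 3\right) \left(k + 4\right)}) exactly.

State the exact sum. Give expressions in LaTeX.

Step 1: r(k) = (k + 2)*(4*k + 3)/((k + 5)*(4*k - 1)).
Factor: A=k + 2; B=k + 5; C=k - 1/4.
Need (k + 2)·f(k+1) − (k + 4)·f(k) = k - 1/4.
Bound: deg f ≤ 2.
A polynomial solution: f(k) = k*(7*k - 13)/48.
Then R = B(k−1)f/C = k*(k + 4)*(7*k - 13)/(12*(4*k - 1)), so s_k = R(k)·t_k = k*(7*k - 13)/(2*(k + 2)*(k + 3)).
s_(k+1) − s_k = 6*(4*k - 1)/(k**3 + 9*k**2 + 26*k + 24) = t_k.
Evaluate s at k=8 and k=1: 86/55 and -1/4; difference 399/220.

Σ = 399/220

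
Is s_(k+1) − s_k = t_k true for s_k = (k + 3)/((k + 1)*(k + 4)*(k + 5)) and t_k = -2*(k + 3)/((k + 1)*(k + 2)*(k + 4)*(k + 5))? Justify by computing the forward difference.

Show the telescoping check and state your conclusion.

s_(k+1) = (k + 4)/((k + 2)*(k + 5)*(k + 6))
s_(k+1) − s_k = 2*(-k**2 - 6*k - 10)/(k**5 + 18*k**4 + 121*k**3 + 372*k**2 + 508*k + 240)
(s_(k+1) − s_k) − t_k = 2*(3*k + 8)/(k**5 + 18*k**4 + 121*k**3 + 372*k**2 + 508*k + 240)

Invalid: residual 2*(3*k + 8)/(k**5 + 18*k**4 + 121*k**3 + 372*k**2 + 508*k + 240) ≠ 0.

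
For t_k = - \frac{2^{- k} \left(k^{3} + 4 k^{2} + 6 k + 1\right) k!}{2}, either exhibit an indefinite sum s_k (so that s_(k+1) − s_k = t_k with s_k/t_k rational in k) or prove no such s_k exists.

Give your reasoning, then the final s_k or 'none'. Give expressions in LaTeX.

Ratio r(k) = (k**4 + 8*k**3 + 24*k**2 + 29*k + 12)/(2*(k**3 + 4*k**2 + 6*k + 1)).
Factor: A=k/2 + 1/2; B=1; C=k**3 + 4*k**2 + 6*k + 1.
Solve (k/2 + 1/2)·f(k+1) − (1)·f(k) = k**3 + 4*k**2 + 6*k + 1.
Bound: deg f ≤ 2.
Solving with deg f ≤ 2: f(k) = 2*(k**2 + 3*k + 3).
Certificate R = B(k−1)f/C = 2*(k**2 + 3*k + 3)/(k**3 + 4*k**2 + 6*k + 1) gives s_k = -(k**2 + 3*k + 3)*factorial(k)/2**k.
Δs = -(k**3 + 4*k**2 + 6*k + 1)*factorial(k)/(2*2**k), as required.

s_k = - 2^{- k} \left(k^{2} + 3 k + 3\right) k!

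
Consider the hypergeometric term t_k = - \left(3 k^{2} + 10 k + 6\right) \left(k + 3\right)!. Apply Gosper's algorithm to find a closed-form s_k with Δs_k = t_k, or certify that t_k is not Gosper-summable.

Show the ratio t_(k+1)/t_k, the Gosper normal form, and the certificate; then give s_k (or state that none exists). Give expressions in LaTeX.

t_(k+1)/t_k = (k + 4)*(10*k + 3*(k + 1)**2 + 16)/(3*k**2 + 10*k + 6).
A = k + 4, B = 1, C = k**2 + 10*k/3 + 2.
Key eq: (k + 4)·f(k+1) = (1)·f(k) + (k**2 + 10*k/3 + 2).
deg f ≤ 1 (via 1,0,2).
A polynomial solution: f(k) = (3*k - 2)/3.
Get s_k = R·t_k = -(3*k - 2)*factorial(k + 3) with R(k) = B(k−1)f(k)/C(k) = (3*k - 2)/(3*k**2 + 10*k + 6).
Check: Δs_k = -(3*k**2 + 10*k + 6)*factorial(k + 3). ✓

s_k = - \left(3 k - 2\right) \left(k + 3\right)!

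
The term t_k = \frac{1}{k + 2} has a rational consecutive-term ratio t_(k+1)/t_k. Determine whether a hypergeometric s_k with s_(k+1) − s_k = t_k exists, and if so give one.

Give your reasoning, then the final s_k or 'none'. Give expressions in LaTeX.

r(k) = (k + 2)/(k + 3) after simplifying.
Normal form (A,B,C) = (k + 2, k + 3, 1).
Set up (k + 2)·f(k+1) − (k + 2)·f(k) − (1) = 0.
From deg A=1, deg B=1, deg C=0: d=0.
Put f(k) = c0: A·f(k+1) − B(k−1)·f(k) − C = -1; need -1 = 0 — inconsistent ⇒ no f, not summable.

none (Gosper's algorithm certifies no s_k)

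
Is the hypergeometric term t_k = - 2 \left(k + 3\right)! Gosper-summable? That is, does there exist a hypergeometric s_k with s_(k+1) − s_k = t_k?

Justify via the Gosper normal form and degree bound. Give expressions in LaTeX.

Ratio r(k) = k + 4.
Gosper form: A/B · C(k+1)/C(k) with A=k + 4, B=1, C=1.
Solve (k + 4)·f(k+1) − (1)·f(k) = 1.
From deg A=1, deg B=0, deg C=0: d=-1.
deg f ≤ -1 is impossible — no certificate.

No — key equation has no polynomial f.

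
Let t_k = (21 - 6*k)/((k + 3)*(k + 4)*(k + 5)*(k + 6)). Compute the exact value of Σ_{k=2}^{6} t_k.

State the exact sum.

Σ = 31/9240

t_(k+1)/t_k = (k + 3)*(2*k - 5)/((k + 7)*(2*k - 7)).
Factor: A=k + 3; B=k + 7; C=k - 7/2.
Key eq: (k + 3)·f(k+1) = (k + 6)·f(k) + (k - 7/2).
Bound: deg f ≤ 3.
Coefficient equations give f(k) = -k*(k**2 + 12*k + 92)/90.
R(k) = B(k−1)·f(k)/C(k) = -k*(k + 6)*(k**2 + 12*k + 92)/(45*(2*k - 7)); s_k = R·t_k = k*(k**2 + 12*k + 92)/(15*(k + 3)*(k + 4)*(k + 5)).
Δs = 3*(7 - 2*k)/(k**4 + 18*k**3 + 119*k**2 + 342*k + 360), as required.
Sum = s_(7) − s_(2); s_(7) = 7/88, s_(2) = 8/105 ⇒ 31/9240.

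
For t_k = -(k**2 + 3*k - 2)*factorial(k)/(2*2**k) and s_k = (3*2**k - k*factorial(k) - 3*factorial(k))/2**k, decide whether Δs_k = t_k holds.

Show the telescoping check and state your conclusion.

s_(k+1) = (6*2**k - k**2*factorial(k) - 5*k*factorial(k) - 4*factorial(k))/(2*2**k)
s_(k+1) − s_k = -(k**2 + 3*k - 2)*factorial(k)/(2*2**k)
(s_(k+1) − s_k) − t_k = 0

valid (s_(k+1) − s_k reduces to t_k)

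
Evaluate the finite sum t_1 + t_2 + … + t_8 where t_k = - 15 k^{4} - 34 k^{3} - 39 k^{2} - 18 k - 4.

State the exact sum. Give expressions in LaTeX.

The ratio is (15*k**4 + 94*k**3 + 231*k**2 + 258*k + 110)/(15*k**4 + 34*k**3 + 39*k**2 + 18*k + 4).
So A=1 and B=1, with C=k**4 + 34*k**3/15 + 13*k**2/5 + 6*k/5 + 4/15.
Solve (1)·f(k+1) − (1)·f(k) = k**4 + 34*k**3/15 + 13*k**2/5 + 6*k/5 + 4/15.
deg f ≤ 5 (via 0,0,4).
Solving with deg f ≤ 5: f(k) = k*(3*k**4 + k**3 + k**2 - 2*k + 1)/15.
So s_k = (B(k−1)f/C)·t_k = (k*(3*k**4 + k**3 + k**2 - 2*k + 1)/(15*k**4 + 34*k**3 + 39*k**2 + 18*k + 4))·t_k = k*(-3*k**4 - k**3 - k**2 + 2*k - 1).
Verify: -15*k**4 - 34*k**3 - 39*k**2 - 18*k - 4 matches t_k.
Sum = s_(9) − s_(1); s_(9) = -184284, s_(1) = -4 ⇒ -184280.

Σ = -184280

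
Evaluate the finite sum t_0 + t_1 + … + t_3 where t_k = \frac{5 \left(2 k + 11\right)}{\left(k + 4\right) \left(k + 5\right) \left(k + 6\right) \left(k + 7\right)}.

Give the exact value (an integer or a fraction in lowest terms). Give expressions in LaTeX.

r(k) = (k + 4)*(2*k + 13)/((k + 8)*(2*k + 11)) after simplifying.
Normal form (A,B,C) = (k + 4, k + 8, k + 11/2).
Need (k + 4)·f(k+1) − (k + 7)·f(k) = k + 11/2.
Degrees (1,1,1) ⇒ d ≤ 3.
Match coefficients ⇒ f(k) = k*(k + 5)*(k + 10)/48.
Then R = B(k−1)f/C = k*(k + 5)*(k + 7)*(k + 10)/(24*(2*k + 11)), so s_k = R(k)·t_k = 5*k*(k + 10)/(24*(k**2 + 10*k + 24)).
s_(k+1) − s_k = 5*(2*k + 11)/(k**4 + 22*k**3 + 179*k**2 + 638*k + 840) = t_k.
Sum = s_(4) − s_(0); s_(4) = 7/48, s_(0) = 0 ⇒ 7/48.

Σ = 7/48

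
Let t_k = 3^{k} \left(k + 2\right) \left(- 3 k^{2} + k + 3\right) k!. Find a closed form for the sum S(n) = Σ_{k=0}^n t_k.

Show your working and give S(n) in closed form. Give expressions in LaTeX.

r(k) = 3*(k + 1)*(k + 3)*(k - 3*(k + 1)**2 + 4)/((k + 2)*(-3*k**2 + k + 3)) after simplifying.
Take A(k)=3*k + 3, B(k)=1, C(k)=k**3 + 5*k**2/3 - 5*k/3 - 2.
Set up (3*k + 3)·f(k+1) − (1)·f(k) − (k**3 + 5*k**2/3 - 5*k/3 - 2) = 0.
Degrees (1,0,3) ⇒ d ≤ 2.
Solving with deg f ≤ 2: f(k) = (k**2 - k - 3)/3.
Get s_k = R·t_k = 3**k*(-k**2 + k + 3)*factorial(k) with R(k) = B(k−1)f(k)/C(k) = (k**2 - k - 3)/((k + 2)*(3*k**2 - k - 3)).
s_(k+1) − s_k = 3**k*(k + 2)*(-3*k**2 + k + 3)*factorial(k) = t_k.
s_(n+1) = -3**(n + 1)*(n**2 + n - 3)*factorial(n + 1) and s_(0) = 3, so S(n) = -3*3**n*n**3*factorial(n) - 6*3**n*n**2*factorial(n) + 6*3**n*n*factorial(n) + 9*3**n*factorial(n) - 3.

S(n) = - 3 \cdot 3^{n} n^{3} n! - 6 \cdot 3^{n} n^{2} n! + 6 \cdot 3^{n} n n! + 9 \cdot 3^{n} n! - 3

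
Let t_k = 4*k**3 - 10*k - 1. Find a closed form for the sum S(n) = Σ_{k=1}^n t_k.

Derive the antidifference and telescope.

t_(k+1)/t_k = (10*k - 4*(k + 1)**3 + 11)/(-4*k**3 + 10*k + 1).
Normal form (A,B,C) = (1, 1, k**3 - 5*k/2 - 1/4).
Solve (1)·f(k+1) − (1)·f(k) = k**3 - 5*k/2 - 1/4.
Degrees (0,0,3) ⇒ d ≤ 4.
Solving with deg f ≤ 4: f(k) = k*(k**3 - 2*k**2 - 4*k + 4)/4.
Certificate R = B(k−1)f/C = k*(k**3 - 2*k**2 - 4*k + 4)/(4*k**3 - 10*k - 1) gives s_k = k*(k**3 - 2*k**2 - 4*k + 4).
Δs = 4*k**3 - 10*k - 1, as required.
s_(n+1) = n**4 + 2*n**3 - 4*n**2 - 6*n - 1 and s_(1) = -1, so S(n) = n*(n**3 + 2*n**2 - 4*n - 6).

S(n) = n*(n**3 + 2*n**2 - 4*n - 6)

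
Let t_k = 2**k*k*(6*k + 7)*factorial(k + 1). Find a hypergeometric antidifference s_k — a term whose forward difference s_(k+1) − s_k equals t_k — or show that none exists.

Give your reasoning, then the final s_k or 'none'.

s_k = 2**k*(3*k - 4)*factorial(k + 1)

Step 1: r(k) = 2*(k + 1)*(k + 2)*(6*k + 13)/(k*(6*k + 7)).
Normal form (A,B,C) = (2*k + 4, 1, k**2 + 7*k/6).
Need (2*k + 4)·f(k+1) − (1)·f(k) = k**2 + 7*k/6.
Bound: deg f ≤ 1.
A polynomial solution: f(k) = (3*k - 4)/6.
Then R = B(k−1)f/C = (3*k - 4)/(k*(6*k + 7)), so s_k = R(k)·t_k = 2**k*(3*k - 4)*factorial(k + 1).
Verify: 2**k*k*(6*k + 7)*factorial(k + 1) matches t_k.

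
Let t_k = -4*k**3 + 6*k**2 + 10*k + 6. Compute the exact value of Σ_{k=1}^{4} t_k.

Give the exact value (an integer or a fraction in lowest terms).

Σ = -96

Compute t_(k+1)/t_k: get (2*k**3 + 3*k**2 - 5*k - 9)/(2*k**3 - 3*k**2 - 5*k - 3).
Take A(k)=1, B(k)=1, C(k)=k**3 - 3*k**2/2 - 5*k/2 - 3/2.
Set up (1)·f(k+1) − (1)·f(k) − (k**3 - 3*k**2/2 - 5*k/2 - 3/2) = 0.
Degrees (0,0,3) ⇒ d ≤ 4.
Match coefficients ⇒ f(k) = k*(k**3 - 4*k**2 - k - 2)/4.
R(k) = B(k−1)·f(k)/C(k) = k*(k**3 - 4*k**2 - k - 2)/(2*(2*k**3 - 3*k**2 - 5*k - 3)); s_k = R·t_k = k*(-k**3 + 4*k**2 + k + 2).
Verify: -4*k**3 + 6*k**2 + 10*k + 6 matches t_k.
Sum = s_(5) − s_(1); s_(5) = -90, s_(1) = 6 ⇒ -96.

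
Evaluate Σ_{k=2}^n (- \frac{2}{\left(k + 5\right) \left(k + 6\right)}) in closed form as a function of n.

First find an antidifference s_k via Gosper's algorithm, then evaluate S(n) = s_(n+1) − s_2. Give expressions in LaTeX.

Step 1: r(k) = (k + 5)/(k + 7).
So A=k + 5 and B=k + 7, with C=1.
f must satisfy (k + 5)·f(k+1) − (k + 6)·f(k) = 1.
Bound: deg f ≤ 1.
Solving with deg f ≤ 1: f(k) = k/5.
Then R = B(k−1)f/C = k*(k + 6)/5, so s_k = R(k)·t_k = -2*k/(5*k + 25).
s_(k+1) − s_k = -2/(k**2 + 11*k + 30) = t_k.
Σ_(k=2)^n t_k = s_(n+1) − s_(2) = (2*(-n - 1)/(5*(n + 6))) − (-4/35), i.e. 2*(1 - n)/(7*(n + 6)).

S(n) = \frac{2 \left(1 - n\right)}{7 \left(n + 6\right)}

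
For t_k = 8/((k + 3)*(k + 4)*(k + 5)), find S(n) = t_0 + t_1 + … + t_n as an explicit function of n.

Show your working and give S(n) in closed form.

S(n) = (n**2 + 9*n + 8)/(3*(n**2 + 9*n + 20))

Compute t_(k+1)/t_k: get (k + 3)/(k + 6).
Normal form (A,B,C) = (k + 3, k + 6, 1).
f must satisfy (k + 3)·f(k+1) − (k + 5)·f(k) = 1.
deg f ≤ 2 (via 1,1,0).
Match coefficients ⇒ f(k) = k*(k + 7)/24.
Get s_k = R·t_k = k*(k + 7)/(3*(k + 3)*(k + 4)) with R(k) = B(k−1)f(k)/C(k) = k*(k + 5)*(k + 7)/24.
Verify: 8/(k**3 + 12*k**2 + 47*k + 60) matches t_k.
Σ_(k=0)^n t_k = s_(n+1) − s_(0) = ((n**2 + 9*n + 8)/(3*(n**2 + 9*n + 20))) − (0), i.e. (n**2 + 9*n + 8)/(3*(n**2 + 9*n + 20)).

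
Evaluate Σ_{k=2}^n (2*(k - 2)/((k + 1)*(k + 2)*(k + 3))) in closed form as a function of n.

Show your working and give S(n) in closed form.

t_(k+1)/t_k = (k - 1)*(k + 1)/((k - 2)*(k + 4)).
Factor: A=k + 1; B=k + 4; C=k - 2.
Key eq: (k + 1)·f(k+1) = (k + 3)·f(k) + (k - 2).
From deg A=1, deg B=1, deg C=1: d=2.
Match coefficients ⇒ f(k) = -k*(k + 7)/4.
So s_k = (B(k−1)f/C)·t_k = (-k*(k + 3)*(k + 7)/(4*(k - 2)))·t_k = k*(-k - 7)/(2*(k + 1)*(k + 2)).
Check: Δs_k = 2*(k - 2)/(k**3 + 6*k**2 + 11*k + 6). ✓
Σ_(k=2)^n t_k = s_(n+1) − s_(2) = ((-n**2 - 9*n - 8)/(2*(n**2 + 5*n + 6))) − (-3/4), i.e. (n**2 - 3*n + 2)/(4*(n**2 + 5*n + 6)).

S(n) = (n**2 - 3*n + 2)/(4*(n**2 + 5*n + 6))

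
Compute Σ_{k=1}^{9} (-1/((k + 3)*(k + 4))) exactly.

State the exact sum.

Σ = -9/52

Ratio r(k) = (k + 3)/(k + 5).
Take A(k)=k + 3, B(k)=k + 5, C(k)=1.
Key eq: (k + 3)·f(k+1) = (k + 4)·f(k) + (1).
deg f ≤ 1 (via 1,1,0).
Match coefficients ⇒ f(k) = k/3.
Get s_k = R·t_k = -k/(3*k + 9) with R(k) = B(k−1)f(k)/C(k) = k*(k + 4)/3.
s_(k+1) − s_k = -1/(k**2 + 7*k + 12) = t_k.
Sum = s_(10) − s_(1); s_(10) = -10/39, s_(1) = -1/12 ⇒ -9/52.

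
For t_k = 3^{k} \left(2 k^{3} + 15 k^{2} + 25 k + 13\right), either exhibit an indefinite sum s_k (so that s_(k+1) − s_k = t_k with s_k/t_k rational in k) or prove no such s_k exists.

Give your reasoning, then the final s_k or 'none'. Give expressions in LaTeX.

s_k = 3^{k} \left(k^{3} + 3 k^{2} - k + 2\right)

Step 1: r(k) = 3*(2*k**3 + 21*k**2 + 61*k + 55)/(2*k**3 + 15*k**2 + 25*k + 13).
Normal form (A,B,C) = (3, 1, k**3 + 15*k**2/2 + 25*k/2 + 13/2).
Solve (3)·f(k+1) − (1)·f(k) = k**3 + 15*k**2/2 + 25*k/2 + 13/2.
deg f ≤ 3 (via 0,0,3).
A polynomial solution: f(k) = (k**3 + 3*k**2 - k + 2)/2.
Get s_k = R·t_k = 3**k*(k**3 + 3*k**2 - k + 2) with R(k) = B(k−1)f(k)/C(k) = (k**3 + 3*k**2 - k + 2)/(2*k**3 + 15*k**2 + 25*k + 13).
Δs = 3**k*(2*k**3 + 15*k**2 + 25*k + 13), as required.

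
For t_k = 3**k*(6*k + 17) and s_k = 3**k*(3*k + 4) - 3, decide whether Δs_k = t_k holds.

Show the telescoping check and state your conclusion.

Valid: the claim telescopes to t_k.

s_(k+1) = 3*3**k*(3*k + 7) - 3
s_(k+1) − s_k = 3**k*(6*k + 17)
(s_(k+1) − s_k) − t_k = 0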